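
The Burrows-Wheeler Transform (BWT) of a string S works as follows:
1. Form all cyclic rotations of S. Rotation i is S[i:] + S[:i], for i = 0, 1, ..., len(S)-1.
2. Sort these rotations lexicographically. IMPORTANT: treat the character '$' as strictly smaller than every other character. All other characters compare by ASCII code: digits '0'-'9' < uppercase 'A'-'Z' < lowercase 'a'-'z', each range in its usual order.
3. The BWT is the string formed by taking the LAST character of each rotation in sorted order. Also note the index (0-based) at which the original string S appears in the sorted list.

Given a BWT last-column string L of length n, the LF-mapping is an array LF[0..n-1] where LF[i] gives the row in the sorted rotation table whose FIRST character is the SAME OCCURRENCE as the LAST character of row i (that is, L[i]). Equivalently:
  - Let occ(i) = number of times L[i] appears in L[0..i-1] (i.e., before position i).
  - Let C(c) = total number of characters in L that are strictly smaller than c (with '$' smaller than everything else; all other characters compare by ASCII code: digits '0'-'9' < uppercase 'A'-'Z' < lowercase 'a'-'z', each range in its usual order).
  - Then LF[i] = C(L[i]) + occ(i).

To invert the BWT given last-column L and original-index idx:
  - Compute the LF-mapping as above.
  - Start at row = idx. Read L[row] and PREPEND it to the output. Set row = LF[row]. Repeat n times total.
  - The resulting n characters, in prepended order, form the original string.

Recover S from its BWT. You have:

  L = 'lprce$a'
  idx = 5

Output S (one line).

Answer: parcel$

Derivation:
LF mapping: 4 5 6 2 3 0 1
Walk LF starting at row 5, prepending L[row]:
  step 1: row=5, L[5]='$', prepend. Next row=LF[5]=0
  step 2: row=0, L[0]='l', prepend. Next row=LF[0]=4
  step 3: row=4, L[4]='e', prepend. Next row=LF[4]=3
  step 4: row=3, L[3]='c', prepend. Next row=LF[3]=2
  step 5: row=2, L[2]='r', prepend. Next row=LF[2]=6
  step 6: row=6, L[6]='a', prepend. Next row=LF[6]=1
  step 7: row=1, L[1]='p', prepend. Next row=LF[1]=5
Reversed output: parcel$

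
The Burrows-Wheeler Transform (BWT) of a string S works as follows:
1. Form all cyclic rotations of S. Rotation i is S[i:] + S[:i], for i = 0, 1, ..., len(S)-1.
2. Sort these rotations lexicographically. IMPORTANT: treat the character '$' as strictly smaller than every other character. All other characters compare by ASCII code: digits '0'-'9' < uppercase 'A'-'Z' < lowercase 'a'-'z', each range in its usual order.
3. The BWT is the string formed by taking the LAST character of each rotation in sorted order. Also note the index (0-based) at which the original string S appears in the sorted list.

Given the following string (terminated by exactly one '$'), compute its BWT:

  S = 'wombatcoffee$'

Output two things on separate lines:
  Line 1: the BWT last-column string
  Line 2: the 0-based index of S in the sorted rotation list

All 13 rotations (rotation i = S[i:]+S[:i]):
  rot[0] = wombatcoffee$
  rot[1] = ombatcoffee$w
  rot[2] = mbatcoffee$wo
  rot[3] = batcoffee$wom
  rot[4] = atcoffee$womb
  rot[5] = tcoffee$womba
  rot[6] = coffee$wombat
  rot[7] = offee$wombatc
  rot[8] = ffee$wombatco
  rot[9] = fee$wombatcof
  rot[10] = ee$wombatcoff
  rot[11] = e$wombatcoffe
  rot[12] = $wombatcoffee
Sorted (with $ < everything):
  sorted[0] = $wombatcoffee  (last char: 'e')
  sorted[1] = atcoffee$womb  (last char: 'b')
  sorted[2] = batcoffee$wom  (last char: 'm')
  sorted[3] = coffee$wombat  (last char: 't')
  sorted[4] = e$wombatcoffe  (last char: 'e')
  sorted[5] = ee$wombatcoff  (last char: 'f')
  sorted[6] = fee$wombatcof  (last char: 'f')
  sorted[7] = ffee$wombatco  (last char: 'o')
  sorted[8] = mbatcoffee$wo  (last char: 'o')
  sorted[9] = offee$wombatc  (last char: 'c')
  sorted[10] = ombatcoffee$w  (last char: 'w')
  sorted[11] = tcoffee$womba  (last char: 'a')
  sorted[12] = wombatcoffee$  (last char: '$')
Last column: ebmteffoocwa$
Original string S is at sorted index 12

Answer: ebmteffoocwa$
12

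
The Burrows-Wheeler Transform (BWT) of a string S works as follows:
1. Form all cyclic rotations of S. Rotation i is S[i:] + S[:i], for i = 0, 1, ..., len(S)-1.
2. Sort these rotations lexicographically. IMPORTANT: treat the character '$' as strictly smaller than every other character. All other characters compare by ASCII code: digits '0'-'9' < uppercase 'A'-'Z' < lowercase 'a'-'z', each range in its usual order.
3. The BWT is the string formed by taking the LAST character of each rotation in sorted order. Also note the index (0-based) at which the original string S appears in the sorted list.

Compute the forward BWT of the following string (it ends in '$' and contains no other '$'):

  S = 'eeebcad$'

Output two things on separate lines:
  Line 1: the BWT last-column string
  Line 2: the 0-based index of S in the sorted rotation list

All 8 rotations (rotation i = S[i:]+S[:i]):
  rot[0] = eeebcad$
  rot[1] = eebcad$e
  rot[2] = ebcad$ee
  rot[3] = bcad$eee
  rot[4] = cad$eeeb
  rot[5] = ad$eeebc
  rot[6] = d$eeebca
  rot[7] = $eeebcad
Sorted (with $ < everything):
  sorted[0] = $eeebcad  (last char: 'd')
  sorted[1] = ad$eeebc  (last char: 'c')
  sorted[2] = bcad$eee  (last char: 'e')
  sorted[3] = cad$eeeb  (last char: 'b')
  sorted[4] = d$eeebca  (last char: 'a')
  sorted[5] = ebcad$ee  (last char: 'e')
  sorted[6] = eebcad$e  (last char: 'e')
  sorted[7] = eeebcad$  (last char: '$')
Last column: dcebaee$
Original string S is at sorted index 7

Answer: dcebaee$
7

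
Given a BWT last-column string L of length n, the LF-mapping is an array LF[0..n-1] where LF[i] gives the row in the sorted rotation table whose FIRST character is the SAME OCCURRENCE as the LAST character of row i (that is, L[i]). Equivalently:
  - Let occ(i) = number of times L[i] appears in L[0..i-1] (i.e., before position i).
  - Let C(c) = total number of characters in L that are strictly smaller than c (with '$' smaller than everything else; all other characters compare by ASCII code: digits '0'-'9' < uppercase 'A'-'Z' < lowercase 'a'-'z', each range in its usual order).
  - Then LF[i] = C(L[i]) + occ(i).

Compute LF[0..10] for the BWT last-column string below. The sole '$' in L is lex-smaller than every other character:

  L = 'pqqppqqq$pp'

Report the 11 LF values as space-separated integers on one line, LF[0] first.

Char counts: '$':1, 'p':5, 'q':5
C (first-col start): C('$')=0, C('p')=1, C('q')=6
L[0]='p': occ=0, LF[0]=C('p')+0=1+0=1
L[1]='q': occ=0, LF[1]=C('q')+0=6+0=6
L[2]='q': occ=1, LF[2]=C('q')+1=6+1=7
L[3]='p': occ=1, LF[3]=C('p')+1=1+1=2
L[4]='p': occ=2, LF[4]=C('p')+2=1+2=3
L[5]='q': occ=2, LF[5]=C('q')+2=6+2=8
L[6]='q': occ=3, LF[6]=C('q')+3=6+3=9
L[7]='q': occ=4, LF[7]=C('q')+4=6+4=10
L[8]='$': occ=0, LF[8]=C('$')+0=0+0=0
L[9]='p': occ=3, LF[9]=C('p')+3=1+3=4
L[10]='p': occ=4, LF[10]=C('p')+4=1+4=5

Answer: 1 6 7 2 3 8 9 10 0 4 5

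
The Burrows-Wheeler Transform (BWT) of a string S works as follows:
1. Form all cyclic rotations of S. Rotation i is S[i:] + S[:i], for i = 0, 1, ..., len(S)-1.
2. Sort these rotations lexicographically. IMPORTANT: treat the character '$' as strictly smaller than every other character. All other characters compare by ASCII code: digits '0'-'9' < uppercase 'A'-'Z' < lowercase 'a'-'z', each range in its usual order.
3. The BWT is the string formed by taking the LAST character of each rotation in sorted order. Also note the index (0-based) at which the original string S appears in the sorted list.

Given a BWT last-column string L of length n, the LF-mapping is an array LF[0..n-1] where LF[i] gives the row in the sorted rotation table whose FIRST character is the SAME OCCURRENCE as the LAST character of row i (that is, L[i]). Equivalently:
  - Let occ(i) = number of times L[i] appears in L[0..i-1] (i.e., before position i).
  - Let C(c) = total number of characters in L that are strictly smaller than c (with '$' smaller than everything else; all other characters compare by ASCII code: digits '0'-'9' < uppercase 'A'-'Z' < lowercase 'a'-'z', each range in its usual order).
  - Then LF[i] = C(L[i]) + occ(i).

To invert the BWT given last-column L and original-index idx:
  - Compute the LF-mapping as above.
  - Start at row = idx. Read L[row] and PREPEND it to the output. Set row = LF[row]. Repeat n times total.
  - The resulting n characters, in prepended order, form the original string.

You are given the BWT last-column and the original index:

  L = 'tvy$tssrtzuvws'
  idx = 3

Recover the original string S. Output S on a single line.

LF mapping: 5 9 12 0 6 2 3 1 7 13 8 10 11 4
Walk LF starting at row 3, prepending L[row]:
  step 1: row=3, L[3]='$', prepend. Next row=LF[3]=0
  step 2: row=0, L[0]='t', prepend. Next row=LF[0]=5
  step 3: row=5, L[5]='s', prepend. Next row=LF[5]=2
  step 4: row=2, L[2]='y', prepend. Next row=LF[2]=12
  step 5: row=12, L[12]='w', prepend. Next row=LF[12]=11
  step 6: row=11, L[11]='v', prepend. Next row=LF[11]=10
  step 7: row=10, L[10]='u', prepend. Next row=LF[10]=8
  step 8: row=8, L[8]='t', prepend. Next row=LF[8]=7
  step 9: row=7, L[7]='r', prepend. Next row=LF[7]=1
  step 10: row=1, L[1]='v', prepend. Next row=LF[1]=9
  step 11: row=9, L[9]='z', prepend. Next row=LF[9]=13
  step 12: row=13, L[13]='s', prepend. Next row=LF[13]=4
  step 13: row=4, L[4]='t', prepend. Next row=LF[4]=6
  step 14: row=6, L[6]='s', prepend. Next row=LF[6]=3
Reversed output: stszvrtuvwyst$

Answer: stszvrtuvwyst$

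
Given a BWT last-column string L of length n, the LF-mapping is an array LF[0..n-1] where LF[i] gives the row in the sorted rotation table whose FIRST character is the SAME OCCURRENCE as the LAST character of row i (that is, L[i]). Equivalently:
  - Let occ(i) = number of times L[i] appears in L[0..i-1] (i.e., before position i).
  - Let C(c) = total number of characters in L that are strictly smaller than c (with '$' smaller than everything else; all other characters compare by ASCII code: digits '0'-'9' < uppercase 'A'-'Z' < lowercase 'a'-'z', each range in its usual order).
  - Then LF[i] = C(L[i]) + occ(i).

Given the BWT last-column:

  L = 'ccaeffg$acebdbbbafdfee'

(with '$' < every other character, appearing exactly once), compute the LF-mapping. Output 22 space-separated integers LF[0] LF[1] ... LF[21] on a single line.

Char counts: '$':1, 'a':3, 'b':4, 'c':3, 'd':2, 'e':4, 'f':4, 'g':1
C (first-col start): C('$')=0, C('a')=1, C('b')=4, C('c')=8, C('d')=11, C('e')=13, C('f')=17, C('g')=21
L[0]='c': occ=0, LF[0]=C('c')+0=8+0=8
L[1]='c': occ=1, LF[1]=C('c')+1=8+1=9
L[2]='a': occ=0, LF[2]=C('a')+0=1+0=1
L[3]='e': occ=0, LF[3]=C('e')+0=13+0=13
L[4]='f': occ=0, LF[4]=C('f')+0=17+0=17
L[5]='f': occ=1, LF[5]=C('f')+1=17+1=18
L[6]='g': occ=0, LF[6]=C('g')+0=21+0=21
L[7]='$': occ=0, LF[7]=C('$')+0=0+0=0
L[8]='a': occ=1, LF[8]=C('a')+1=1+1=2
L[9]='c': occ=2, LF[9]=C('c')+2=8+2=10
L[10]='e': occ=1, LF[10]=C('e')+1=13+1=14
L[11]='b': occ=0, LF[11]=C('b')+0=4+0=4
L[12]='d': occ=0, LF[12]=C('d')+0=11+0=11
L[13]='b': occ=1, LF[13]=C('b')+1=4+1=5
L[14]='b': occ=2, LF[14]=C('b')+2=4+2=6
L[15]='b': occ=3, LF[15]=C('b')+3=4+3=7
L[16]='a': occ=2, LF[16]=C('a')+2=1+2=3
L[17]='f': occ=2, LF[17]=C('f')+2=17+2=19
L[18]='d': occ=1, LF[18]=C('d')+1=11+1=12
L[19]='f': occ=3, LF[19]=C('f')+3=17+3=20
L[20]='e': occ=2, LF[20]=C('e')+2=13+2=15
L[21]='e': occ=3, LF[21]=C('e')+3=13+3=16

Answer: 8 9 1 13 17 18 21 0 2 10 14 4 11 5 6 7 3 19 12 20 15 16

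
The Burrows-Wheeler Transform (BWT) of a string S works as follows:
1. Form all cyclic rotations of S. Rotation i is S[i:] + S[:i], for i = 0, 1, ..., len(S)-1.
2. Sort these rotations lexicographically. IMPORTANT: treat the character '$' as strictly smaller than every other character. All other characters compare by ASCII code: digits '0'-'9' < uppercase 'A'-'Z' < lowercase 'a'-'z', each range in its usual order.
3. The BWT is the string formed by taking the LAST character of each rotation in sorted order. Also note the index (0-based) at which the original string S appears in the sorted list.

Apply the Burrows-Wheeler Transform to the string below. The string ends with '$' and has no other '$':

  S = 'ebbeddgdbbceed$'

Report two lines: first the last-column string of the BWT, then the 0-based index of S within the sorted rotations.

All 15 rotations (rotation i = S[i:]+S[:i]):
  rot[0] = ebbeddgdbbceed$
  rot[1] = bbeddgdbbceed$e
  rot[2] = beddgdbbceed$eb
  rot[3] = eddgdbbceed$ebb
  rot[4] = ddgdbbceed$ebbe
  rot[5] = dgdbbceed$ebbed
  rot[6] = gdbbceed$ebbedd
  rot[7] = dbbceed$ebbeddg
  rot[8] = bbceed$ebbeddgd
  rot[9] = bceed$ebbeddgdb
  rot[10] = ceed$ebbeddgdbb
  rot[11] = eed$ebbeddgdbbc
  rot[12] = ed$ebbeddgdbbce
  rot[13] = d$ebbeddgdbbcee
  rot[14] = $ebbeddgdbbceed
Sorted (with $ < everything):
  sorted[0] = $ebbeddgdbbceed  (last char: 'd')
  sorted[1] = bbceed$ebbeddgd  (last char: 'd')
  sorted[2] = bbeddgdbbceed$e  (last char: 'e')
  sorted[3] = bceed$ebbeddgdb  (last char: 'b')
  sorted[4] = beddgdbbceed$eb  (last char: 'b')
  sorted[5] = ceed$ebbeddgdbb  (last char: 'b')
  sorted[6] = d$ebbeddgdbbcee  (last char: 'e')
  sorted[7] = dbbceed$ebbeddg  (last char: 'g')
  sorted[8] = ddgdbbceed$ebbe  (last char: 'e')
  sorted[9] = dgdbbceed$ebbed  (last char: 'd')
  sorted[10] = ebbeddgdbbceed$  (last char: '$')
  sorted[11] = ed$ebbeddgdbbce  (last char: 'e')
  sorted[12] = eddgdbbceed$ebb  (last char: 'b')
  sorted[13] = eed$ebbeddgdbbc  (last char: 'c')
  sorted[14] = gdbbceed$ebbedd  (last char: 'd')
Last column: ddebbbeged$ebcd
Original string S is at sorted index 10

Answer: ddebbbeged$ebcd
10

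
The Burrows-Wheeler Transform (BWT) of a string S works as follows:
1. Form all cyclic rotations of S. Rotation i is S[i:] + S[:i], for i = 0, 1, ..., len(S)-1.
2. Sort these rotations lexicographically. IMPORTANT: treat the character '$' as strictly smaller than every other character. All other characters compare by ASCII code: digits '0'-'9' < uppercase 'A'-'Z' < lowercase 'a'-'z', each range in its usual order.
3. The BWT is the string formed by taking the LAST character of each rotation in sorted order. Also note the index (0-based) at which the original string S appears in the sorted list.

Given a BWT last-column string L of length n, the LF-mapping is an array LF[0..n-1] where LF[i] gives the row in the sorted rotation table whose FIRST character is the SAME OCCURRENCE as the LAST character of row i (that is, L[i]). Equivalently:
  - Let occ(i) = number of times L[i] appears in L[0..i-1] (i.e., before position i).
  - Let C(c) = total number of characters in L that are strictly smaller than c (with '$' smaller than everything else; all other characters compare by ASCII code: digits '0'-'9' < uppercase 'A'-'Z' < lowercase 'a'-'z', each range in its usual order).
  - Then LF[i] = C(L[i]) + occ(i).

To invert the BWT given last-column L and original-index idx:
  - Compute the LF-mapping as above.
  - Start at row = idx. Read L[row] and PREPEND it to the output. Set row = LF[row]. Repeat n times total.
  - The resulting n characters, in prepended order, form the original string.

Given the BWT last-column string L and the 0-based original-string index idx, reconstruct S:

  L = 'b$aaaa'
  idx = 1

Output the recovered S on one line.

LF mapping: 5 0 1 2 3 4
Walk LF starting at row 1, prepending L[row]:
  step 1: row=1, L[1]='$', prepend. Next row=LF[1]=0
  step 2: row=0, L[0]='b', prepend. Next row=LF[0]=5
  step 3: row=5, L[5]='a', prepend. Next row=LF[5]=4
  step 4: row=4, L[4]='a', prepend. Next row=LF[4]=3
  step 5: row=3, L[3]='a', prepend. Next row=LF[3]=2
  step 6: row=2, L[2]='a', prepend. Next row=LF[2]=1
Reversed output: aaaab$

Answer: aaaab$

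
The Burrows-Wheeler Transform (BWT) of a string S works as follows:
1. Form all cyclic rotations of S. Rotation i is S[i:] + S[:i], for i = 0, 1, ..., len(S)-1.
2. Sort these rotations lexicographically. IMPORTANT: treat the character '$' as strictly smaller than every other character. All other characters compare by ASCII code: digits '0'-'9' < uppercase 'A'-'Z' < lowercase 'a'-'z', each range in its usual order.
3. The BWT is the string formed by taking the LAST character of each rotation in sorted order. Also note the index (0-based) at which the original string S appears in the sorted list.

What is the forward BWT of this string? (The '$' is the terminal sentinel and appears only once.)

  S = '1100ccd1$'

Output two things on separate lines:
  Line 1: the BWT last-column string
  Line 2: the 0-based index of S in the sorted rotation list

Answer: 110d1$0cc
5

Derivation:
All 9 rotations (rotation i = S[i:]+S[:i]):
  rot[0] = 1100ccd1$
  rot[1] = 100ccd1$1
  rot[2] = 00ccd1$11
  rot[3] = 0ccd1$110
  rot[4] = ccd1$1100
  rot[5] = cd1$1100c
  rot[6] = d1$1100cc
  rot[7] = 1$1100ccd
  rot[8] = $1100ccd1
Sorted (with $ < everything):
  sorted[0] = $1100ccd1  (last char: '1')
  sorted[1] = 00ccd1$11  (last char: '1')
  sorted[2] = 0ccd1$110  (last char: '0')
  sorted[3] = 1$1100ccd  (last char: 'd')
  sorted[4] = 100ccd1$1  (last char: '1')
  sorted[5] = 1100ccd1$  (last char: '$')
  sorted[6] = ccd1$1100  (last char: '0')
  sorted[7] = cd1$1100c  (last char: 'c')
  sorted[8] = d1$1100cc  (last char: 'c')
Last column: 110d1$0cc
Original string S is at sorted index 5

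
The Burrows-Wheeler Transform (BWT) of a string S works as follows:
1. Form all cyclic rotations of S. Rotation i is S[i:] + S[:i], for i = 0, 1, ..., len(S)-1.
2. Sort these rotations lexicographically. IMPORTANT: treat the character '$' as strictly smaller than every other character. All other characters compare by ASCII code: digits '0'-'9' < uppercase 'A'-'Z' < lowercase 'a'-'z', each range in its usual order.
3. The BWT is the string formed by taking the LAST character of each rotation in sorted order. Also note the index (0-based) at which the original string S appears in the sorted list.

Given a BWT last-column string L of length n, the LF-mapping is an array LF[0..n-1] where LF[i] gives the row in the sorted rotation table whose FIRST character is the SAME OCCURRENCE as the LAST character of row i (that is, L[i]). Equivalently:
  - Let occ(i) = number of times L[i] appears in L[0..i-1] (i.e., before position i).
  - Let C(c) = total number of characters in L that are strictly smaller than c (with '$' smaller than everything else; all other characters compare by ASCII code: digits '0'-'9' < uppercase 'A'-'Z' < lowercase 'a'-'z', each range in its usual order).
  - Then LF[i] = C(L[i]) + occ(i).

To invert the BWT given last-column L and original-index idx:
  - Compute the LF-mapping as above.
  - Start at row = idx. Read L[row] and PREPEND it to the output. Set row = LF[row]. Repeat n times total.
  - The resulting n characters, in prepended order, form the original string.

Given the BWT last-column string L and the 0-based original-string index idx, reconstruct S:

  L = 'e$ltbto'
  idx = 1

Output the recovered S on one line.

LF mapping: 2 0 3 5 1 6 4
Walk LF starting at row 1, prepending L[row]:
  step 1: row=1, L[1]='$', prepend. Next row=LF[1]=0
  step 2: row=0, L[0]='e', prepend. Next row=LF[0]=2
  step 3: row=2, L[2]='l', prepend. Next row=LF[2]=3
  step 4: row=3, L[3]='t', prepend. Next row=LF[3]=5
  step 5: row=5, L[5]='t', prepend. Next row=LF[5]=6
  step 6: row=6, L[6]='o', prepend. Next row=LF[6]=4
  step 7: row=4, L[4]='b', prepend. Next row=LF[4]=1
Reversed output: bottle$

Answer: bottle$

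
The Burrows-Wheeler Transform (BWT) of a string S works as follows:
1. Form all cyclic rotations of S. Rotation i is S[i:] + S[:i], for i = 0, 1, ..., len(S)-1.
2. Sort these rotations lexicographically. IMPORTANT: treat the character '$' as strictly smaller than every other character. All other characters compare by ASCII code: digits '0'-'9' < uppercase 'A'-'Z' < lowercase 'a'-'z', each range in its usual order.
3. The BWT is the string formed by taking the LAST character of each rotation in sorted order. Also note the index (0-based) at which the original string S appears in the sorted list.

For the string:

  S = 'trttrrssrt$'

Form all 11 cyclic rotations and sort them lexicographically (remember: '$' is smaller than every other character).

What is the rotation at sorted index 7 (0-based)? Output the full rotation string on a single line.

Answer: t$trttrrssr

Derivation:
All 11 rotations (rotation i = S[i:]+S[:i]):
  rot[0] = trttrrssrt$
  rot[1] = rttrrssrt$t
  rot[2] = ttrrssrt$tr
  rot[3] = trrssrt$trt
  rot[4] = rrssrt$trtt
  rot[5] = rssrt$trttr
  rot[6] = ssrt$trttrr
  rot[7] = srt$trttrrs
  rot[8] = rt$trttrrss
  rot[9] = t$trttrrssr
  rot[10] = $trttrrssrt
Sorted (with $ < everything):
  sorted[0] = $trttrrssrt
  sorted[1] = rrssrt$trtt
  sorted[2] = rssrt$trttr
  sorted[3] = rt$trttrrss
  sorted[4] = rttrrssrt$t
  sorted[5] = srt$trttrrs
  sorted[6] = ssrt$trttrr
  sorted[7] = t$trttrrssr
  sorted[8] = trrssrt$trt
  sorted[9] = trttrrssrt$
  sorted[10] = ttrrssrt$tr
sorted[7] = t$trttrrssr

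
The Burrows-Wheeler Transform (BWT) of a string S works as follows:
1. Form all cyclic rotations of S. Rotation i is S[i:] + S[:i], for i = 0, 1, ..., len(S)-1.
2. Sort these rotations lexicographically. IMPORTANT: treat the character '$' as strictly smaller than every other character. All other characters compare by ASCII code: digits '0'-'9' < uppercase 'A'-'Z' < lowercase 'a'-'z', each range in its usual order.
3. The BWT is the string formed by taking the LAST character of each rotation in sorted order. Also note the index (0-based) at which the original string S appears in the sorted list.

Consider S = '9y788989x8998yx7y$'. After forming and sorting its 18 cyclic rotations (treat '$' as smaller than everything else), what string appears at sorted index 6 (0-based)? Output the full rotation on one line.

Answer: 89x8998yx7y$9y7889

Derivation:
All 18 rotations (rotation i = S[i:]+S[:i]):
  rot[0] = 9y788989x8998yx7y$
  rot[1] = y788989x8998yx7y$9
  rot[2] = 788989x8998yx7y$9y
  rot[3] = 88989x8998yx7y$9y7
  rot[4] = 8989x8998yx7y$9y78
  rot[5] = 989x8998yx7y$9y788
  rot[6] = 89x8998yx7y$9y7889
  rot[7] = 9x8998yx7y$9y78898
  rot[8] = x8998yx7y$9y788989
  rot[9] = 8998yx7y$9y788989x
  rot[10] = 998yx7y$9y788989x8
  rot[11] = 98yx7y$9y788989x89
  rot[12] = 8yx7y$9y788989x899
  rot[13] = yx7y$9y788989x8998
  rot[14] = x7y$9y788989x8998y
  rot[15] = 7y$9y788989x8998yx
  rot[16] = y$9y788989x8998yx7
  rot[17] = $9y788989x8998yx7y
Sorted (with $ < everything):
  sorted[0] = $9y788989x8998yx7y
  sorted[1] = 788989x8998yx7y$9y
  sorted[2] = 7y$9y788989x8998yx
  sorted[3] = 88989x8998yx7y$9y7
  sorted[4] = 8989x8998yx7y$9y78
  sorted[5] = 8998yx7y$9y788989x
  sorted[6] = 89x8998yx7y$9y7889
  sorted[7] = 8yx7y$9y788989x899
  sorted[8] = 989x8998yx7y$9y788
  sorted[9] = 98yx7y$9y788989x89
  sorted[10] = 998yx7y$9y788989x8
  sorted[11] = 9x8998yx7y$9y78898
  sorted[12] = 9y788989x8998yx7y$
  sorted[13] = x7y$9y788989x8998y
  sorted[14] = x8998yx7y$9y788989
  sorted[15] = y$9y788989x8998yx7
  sorted[16] = y788989x8998yx7y$9
  sorted[17] = yx7y$9y788989x8998
sorted[6] = 89x8998yx7y$9y7889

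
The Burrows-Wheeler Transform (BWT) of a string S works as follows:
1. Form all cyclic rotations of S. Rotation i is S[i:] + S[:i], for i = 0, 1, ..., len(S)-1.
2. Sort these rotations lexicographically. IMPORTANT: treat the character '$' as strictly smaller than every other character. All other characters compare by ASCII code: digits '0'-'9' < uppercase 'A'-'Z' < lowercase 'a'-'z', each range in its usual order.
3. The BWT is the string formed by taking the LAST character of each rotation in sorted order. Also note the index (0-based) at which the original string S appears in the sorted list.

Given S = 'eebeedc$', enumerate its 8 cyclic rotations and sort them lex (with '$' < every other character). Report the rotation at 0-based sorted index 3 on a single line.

Answer: dc$eebee

Derivation:
All 8 rotations (rotation i = S[i:]+S[:i]):
  rot[0] = eebeedc$
  rot[1] = ebeedc$e
  rot[2] = beedc$ee
  rot[3] = eedc$eeb
  rot[4] = edc$eebe
  rot[5] = dc$eebee
  rot[6] = c$eebeed
  rot[7] = $eebeedc
Sorted (with $ < everything):
  sorted[0] = $eebeedc
  sorted[1] = beedc$ee
  sorted[2] = c$eebeed
  sorted[3] = dc$eebee
  sorted[4] = ebeedc$e
  sorted[5] = edc$eebe
  sorted[6] = eebeedc$
  sorted[7] = eedc$eeb
sorted[3] = dc$eebee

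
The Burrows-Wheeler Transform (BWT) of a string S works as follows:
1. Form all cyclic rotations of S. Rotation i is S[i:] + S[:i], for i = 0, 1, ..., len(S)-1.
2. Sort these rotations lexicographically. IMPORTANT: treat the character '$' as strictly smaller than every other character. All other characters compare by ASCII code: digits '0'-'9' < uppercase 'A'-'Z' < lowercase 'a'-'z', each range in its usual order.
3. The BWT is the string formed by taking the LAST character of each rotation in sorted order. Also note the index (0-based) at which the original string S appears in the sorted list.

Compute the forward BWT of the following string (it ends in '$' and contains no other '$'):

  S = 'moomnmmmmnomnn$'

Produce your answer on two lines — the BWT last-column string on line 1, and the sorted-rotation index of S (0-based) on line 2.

All 15 rotations (rotation i = S[i:]+S[:i]):
  rot[0] = moomnmmmmnomnn$
  rot[1] = oomnmmmmnomnn$m
  rot[2] = omnmmmmnomnn$mo
  rot[3] = mnmmmmnomnn$moo
  rot[4] = nmmmmnomnn$moom
  rot[5] = mmmmnomnn$moomn
  rot[6] = mmmnomnn$moomnm
  rot[7] = mmnomnn$moomnmm
  rot[8] = mnomnn$moomnmmm
  rot[9] = nomnn$moomnmmmm
  rot[10] = omnn$moomnmmmmn
  rot[11] = mnn$moomnmmmmno
  rot[12] = nn$moomnmmmmnom
  rot[13] = n$moomnmmmmnomn
  rot[14] = $moomnmmmmnomnn
Sorted (with $ < everything):
  sorted[0] = $moomnmmmmnomnn  (last char: 'n')
  sorted[1] = mmmmnomnn$moomn  (last char: 'n')
  sorted[2] = mmmnomnn$moomnm  (last char: 'm')
  sorted[3] = mmnomnn$moomnmm  (last char: 'm')
  sorted[4] = mnmmmmnomnn$moo  (last char: 'o')
  sorted[5] = mnn$moomnmmmmno  (last char: 'o')
  sorted[6] = mnomnn$moomnmmm  (last char: 'm')
  sorted[7] = moomnmmmmnomnn$  (last char: '$')
  sorted[8] = n$moomnmmmmnomn  (last char: 'n')
  sorted[9] = nmmmmnomnn$moom  (last char: 'm')
  sorted[10] = nn$moomnmmmmnom  (last char: 'm')
  sorted[11] = nomnn$moomnmmmm  (last char: 'm')
  sorted[12] = omnmmmmnomnn$mo  (last char: 'o')
  sorted[13] = omnn$moomnmmmmn  (last char: 'n')
  sorted[14] = oomnmmmmnomnn$m  (last char: 'm')
Last column: nnmmoom$nmmmonm
Original string S is at sorted index 7

Answer: nnmmoom$nmmmonm
7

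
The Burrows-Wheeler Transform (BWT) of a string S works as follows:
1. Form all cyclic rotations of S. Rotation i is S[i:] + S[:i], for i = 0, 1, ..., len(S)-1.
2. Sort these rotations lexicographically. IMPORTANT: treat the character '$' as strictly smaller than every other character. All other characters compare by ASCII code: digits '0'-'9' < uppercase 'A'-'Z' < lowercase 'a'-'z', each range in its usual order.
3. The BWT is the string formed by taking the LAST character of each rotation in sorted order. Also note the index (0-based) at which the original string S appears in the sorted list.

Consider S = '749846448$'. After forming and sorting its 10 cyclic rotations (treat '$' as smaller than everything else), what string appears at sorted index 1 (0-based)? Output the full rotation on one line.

Answer: 448$749846

Derivation:
All 10 rotations (rotation i = S[i:]+S[:i]):
  rot[0] = 749846448$
  rot[1] = 49846448$7
  rot[2] = 9846448$74
  rot[3] = 846448$749
  rot[4] = 46448$7498
  rot[5] = 6448$74984
  rot[6] = 448$749846
  rot[7] = 48$7498464
  rot[8] = 8$74984644
  rot[9] = $749846448
Sorted (with $ < everything):
  sorted[0] = $749846448
  sorted[1] = 448$749846
  sorted[2] = 46448$7498
  sorted[3] = 48$7498464
  sorted[4] = 49846448$7
  sorted[5] = 6448$74984
  sorted[6] = 749846448$
  sorted[7] = 8$74984644
  sorted[8] = 846448$749
  sorted[9] = 9846448$74
sorted[1] = 448$749846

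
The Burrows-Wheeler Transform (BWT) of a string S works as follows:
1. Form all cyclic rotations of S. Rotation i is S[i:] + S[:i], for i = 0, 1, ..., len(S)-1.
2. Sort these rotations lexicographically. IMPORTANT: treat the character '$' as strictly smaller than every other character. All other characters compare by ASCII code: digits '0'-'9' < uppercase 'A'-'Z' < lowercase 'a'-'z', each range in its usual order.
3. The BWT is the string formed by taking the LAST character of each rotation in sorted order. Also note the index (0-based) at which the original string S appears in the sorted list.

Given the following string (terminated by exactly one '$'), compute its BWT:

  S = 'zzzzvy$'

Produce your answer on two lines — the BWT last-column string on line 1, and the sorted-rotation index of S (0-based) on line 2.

All 7 rotations (rotation i = S[i:]+S[:i]):
  rot[0] = zzzzvy$
  rot[1] = zzzvy$z
  rot[2] = zzvy$zz
  rot[3] = zvy$zzz
  rot[4] = vy$zzzz
  rot[5] = y$zzzzv
  rot[6] = $zzzzvy
Sorted (with $ < everything):
  sorted[0] = $zzzzvy  (last char: 'y')
  sorted[1] = vy$zzzz  (last char: 'z')
  sorted[2] = y$zzzzv  (last char: 'v')
  sorted[3] = zvy$zzz  (last char: 'z')
  sorted[4] = zzvy$zz  (last char: 'z')
  sorted[5] = zzzvy$z  (last char: 'z')
  sorted[6] = zzzzvy$  (last char: '$')
Last column: yzvzzz$
Original string S is at sorted index 6

Answer: yzvzzz$
6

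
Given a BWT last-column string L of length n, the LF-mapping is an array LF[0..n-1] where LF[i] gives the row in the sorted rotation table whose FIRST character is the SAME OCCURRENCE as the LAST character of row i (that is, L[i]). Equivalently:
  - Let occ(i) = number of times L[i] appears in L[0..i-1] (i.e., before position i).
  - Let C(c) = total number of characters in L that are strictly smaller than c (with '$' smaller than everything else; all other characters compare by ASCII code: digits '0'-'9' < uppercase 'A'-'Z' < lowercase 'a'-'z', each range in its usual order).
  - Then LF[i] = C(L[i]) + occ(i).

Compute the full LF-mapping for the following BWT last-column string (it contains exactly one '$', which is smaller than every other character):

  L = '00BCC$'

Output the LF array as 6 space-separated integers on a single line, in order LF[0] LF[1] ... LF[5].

Char counts: '$':1, '0':2, 'B':1, 'C':2
C (first-col start): C('$')=0, C('0')=1, C('B')=3, C('C')=4
L[0]='0': occ=0, LF[0]=C('0')+0=1+0=1
L[1]='0': occ=1, LF[1]=C('0')+1=1+1=2
L[2]='B': occ=0, LF[2]=C('B')+0=3+0=3
L[3]='C': occ=0, LF[3]=C('C')+0=4+0=4
L[4]='C': occ=1, LF[4]=C('C')+1=4+1=5
L[5]='$': occ=0, LF[5]=C('$')+0=0+0=0

Answer: 1 2 3 4 5 0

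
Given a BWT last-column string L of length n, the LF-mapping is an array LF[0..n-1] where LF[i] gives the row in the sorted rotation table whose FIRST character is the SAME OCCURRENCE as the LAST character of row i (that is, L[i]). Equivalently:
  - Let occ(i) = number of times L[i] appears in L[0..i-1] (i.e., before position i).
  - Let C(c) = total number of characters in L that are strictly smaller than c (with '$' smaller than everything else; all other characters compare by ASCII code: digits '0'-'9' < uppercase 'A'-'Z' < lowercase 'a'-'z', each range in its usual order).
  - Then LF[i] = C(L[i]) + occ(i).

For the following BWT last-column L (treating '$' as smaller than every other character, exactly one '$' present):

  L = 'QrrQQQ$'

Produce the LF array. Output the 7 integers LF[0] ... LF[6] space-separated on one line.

Answer: 1 5 6 2 3 4 0

Derivation:
Char counts: '$':1, 'Q':4, 'r':2
C (first-col start): C('$')=0, C('Q')=1, C('r')=5
L[0]='Q': occ=0, LF[0]=C('Q')+0=1+0=1
L[1]='r': occ=0, LF[1]=C('r')+0=5+0=5
L[2]='r': occ=1, LF[2]=C('r')+1=5+1=6
L[3]='Q': occ=1, LF[3]=C('Q')+1=1+1=2
L[4]='Q': occ=2, LF[4]=C('Q')+2=1+2=3
L[5]='Q': occ=3, LF[5]=C('Q')+3=1+3=4
L[6]='$': occ=0, LF[6]=C('$')+0=0+0=0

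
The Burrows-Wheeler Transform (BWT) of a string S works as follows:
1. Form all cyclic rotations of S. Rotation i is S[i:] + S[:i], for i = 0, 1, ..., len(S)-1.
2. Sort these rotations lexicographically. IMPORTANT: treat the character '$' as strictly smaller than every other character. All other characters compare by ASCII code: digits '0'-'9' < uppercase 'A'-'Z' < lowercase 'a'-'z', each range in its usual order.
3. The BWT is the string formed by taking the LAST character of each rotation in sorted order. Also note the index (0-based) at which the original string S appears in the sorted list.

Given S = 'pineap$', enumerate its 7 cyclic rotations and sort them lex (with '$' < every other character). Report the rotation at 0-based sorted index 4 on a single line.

Answer: neap$pi

Derivation:
All 7 rotations (rotation i = S[i:]+S[:i]):
  rot[0] = pineap$
  rot[1] = ineap$p
  rot[2] = neap$pi
  rot[3] = eap$pin
  rot[4] = ap$pine
  rot[5] = p$pinea
  rot[6] = $pineap
Sorted (with $ < everything):
  sorted[0] = $pineap
  sorted[1] = ap$pine
  sorted[2] = eap$pin
  sorted[3] = ineap$p
  sorted[4] = neap$pi
  sorted[5] = p$pinea
  sorted[6] = pineap$
sorted[4] = neap$pi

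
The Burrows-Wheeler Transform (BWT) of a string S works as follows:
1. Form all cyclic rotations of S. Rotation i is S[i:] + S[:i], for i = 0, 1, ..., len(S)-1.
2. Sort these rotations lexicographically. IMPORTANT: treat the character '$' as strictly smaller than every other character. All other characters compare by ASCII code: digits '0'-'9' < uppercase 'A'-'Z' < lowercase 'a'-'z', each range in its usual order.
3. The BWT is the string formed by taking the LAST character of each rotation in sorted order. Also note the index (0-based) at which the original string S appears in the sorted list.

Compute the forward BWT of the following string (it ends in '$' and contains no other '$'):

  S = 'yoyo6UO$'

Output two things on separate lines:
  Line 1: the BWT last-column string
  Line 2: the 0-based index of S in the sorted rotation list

Answer: OoU6yyo$
7

Derivation:
All 8 rotations (rotation i = S[i:]+S[:i]):
  rot[0] = yoyo6UO$
  rot[1] = oyo6UO$y
  rot[2] = yo6UO$yo
  rot[3] = o6UO$yoy
  rot[4] = 6UO$yoyo
  rot[5] = UO$yoyo6
  rot[6] = O$yoyo6U
  rot[7] = $yoyo6UO
Sorted (with $ < everything):
  sorted[0] = $yoyo6UO  (last char: 'O')
  sorted[1] = 6UO$yoyo  (last char: 'o')
  sorted[2] = O$yoyo6U  (last char: 'U')
  sorted[3] = UO$yoyo6  (last char: '6')
  sorted[4] = o6UO$yoy  (last char: 'y')
  sorted[5] = oyo6UO$y  (last char: 'y')
  sorted[6] = yo6UO$yo  (last char: 'o')
  sorted[7] = yoyo6UO$  (last char: '$')
Last column: OoU6yyo$
Original string S is at sorted index 7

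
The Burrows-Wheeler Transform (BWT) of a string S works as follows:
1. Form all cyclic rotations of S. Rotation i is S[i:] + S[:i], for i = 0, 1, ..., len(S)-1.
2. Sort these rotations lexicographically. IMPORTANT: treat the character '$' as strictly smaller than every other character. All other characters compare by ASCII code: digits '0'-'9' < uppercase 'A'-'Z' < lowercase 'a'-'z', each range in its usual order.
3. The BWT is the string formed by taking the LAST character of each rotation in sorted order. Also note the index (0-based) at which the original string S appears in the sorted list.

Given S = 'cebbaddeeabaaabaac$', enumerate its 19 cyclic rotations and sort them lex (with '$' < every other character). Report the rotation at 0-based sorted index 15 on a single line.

All 19 rotations (rotation i = S[i:]+S[:i]):
  rot[0] = cebbaddeeabaaabaac$
  rot[1] = ebbaddeeabaaabaac$c
  rot[2] = bbaddeeabaaabaac$ce
  rot[3] = baddeeabaaabaac$ceb
  rot[4] = addeeabaaabaac$cebb
  rot[5] = ddeeabaaabaac$cebba
  rot[6] = deeabaaabaac$cebbad
  rot[7] = eeabaaabaac$cebbadd
  rot[8] = eabaaabaac$cebbadde
  rot[9] = abaaabaac$cebbaddee
  rot[10] = baaabaac$cebbaddeea
  rot[11] = aaabaac$cebbaddeeab
  rot[12] = aabaac$cebbaddeeaba
  rot[13] = abaac$cebbaddeeabaa
  rot[14] = baac$cebbaddeeabaaa
  rot[15] = aac$cebbaddeeabaaab
  rot[16] = ac$cebbaddeeabaaaba
  rot[17] = c$cebbaddeeabaaabaa
  rot[18] = $cebbaddeeabaaabaac
Sorted (with $ < everything):
  sorted[0] = $cebbaddeeabaaabaac
  sorted[1] = aaabaac$cebbaddeeab
  sorted[2] = aabaac$cebbaddeeaba
  sorted[3] = aac$cebbaddeeabaaab
  sorted[4] = abaaabaac$cebbaddee
  sorted[5] = abaac$cebbaddeeabaa
  sorted[6] = ac$cebbaddeeabaaaba
  sorted[7] = addeeabaaabaac$cebb
  sorted[8] = baaabaac$cebbaddeea
  sorted[9] = baac$cebbaddeeabaaa
  sorted[10] = baddeeabaaabaac$ceb
  sorted[11] = bbaddeeabaaabaac$ce
  sorted[12] = c$cebbaddeeabaaabaa
  sorted[13] = cebbaddeeabaaabaac$
  sorted[14] = ddeeabaaabaac$cebba
  sorted[15] = deeabaaabaac$cebbad
  sorted[16] = eabaaabaac$cebbadde
  sorted[17] = ebbaddeeabaaabaac$c
  sorted[18] = eeabaaabaac$cebbadd
sorted[15] = deeabaaabaac$cebbad

Answer: deeabaaabaac$cebbad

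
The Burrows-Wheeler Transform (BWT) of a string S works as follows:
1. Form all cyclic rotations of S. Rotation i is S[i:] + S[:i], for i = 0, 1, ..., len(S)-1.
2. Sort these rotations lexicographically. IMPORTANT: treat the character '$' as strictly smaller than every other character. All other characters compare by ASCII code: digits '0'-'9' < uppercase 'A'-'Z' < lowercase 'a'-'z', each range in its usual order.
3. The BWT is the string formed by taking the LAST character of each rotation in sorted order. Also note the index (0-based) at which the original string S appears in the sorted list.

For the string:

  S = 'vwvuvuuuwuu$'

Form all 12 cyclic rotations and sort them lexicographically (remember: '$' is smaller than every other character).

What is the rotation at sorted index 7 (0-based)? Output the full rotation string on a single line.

Answer: vuuuwuu$vwvu

Derivation:
All 12 rotations (rotation i = S[i:]+S[:i]):
  rot[0] = vwvuvuuuwuu$
  rot[1] = wvuvuuuwuu$v
  rot[2] = vuvuuuwuu$vw
  rot[3] = uvuuuwuu$vwv
  rot[4] = vuuuwuu$vwvu
  rot[5] = uuuwuu$vwvuv
  rot[6] = uuwuu$vwvuvu
  rot[7] = uwuu$vwvuvuu
  rot[8] = wuu$vwvuvuuu
  rot[9] = uu$vwvuvuuuw
  rot[10] = u$vwvuvuuuwu
  rot[11] = $vwvuvuuuwuu
Sorted (with $ < everything):
  sorted[0] = $vwvuvuuuwuu
  sorted[1] = u$vwvuvuuuwu
  sorted[2] = uu$vwvuvuuuw
  sorted[3] = uuuwuu$vwvuv
  sorted[4] = uuwuu$vwvuvu
  sorted[5] = uvuuuwuu$vwv
  sorted[6] = uwuu$vwvuvuu
  sorted[7] = vuuuwuu$vwvu
  sorted[8] = vuvuuuwuu$vw
  sorted[9] = vwvuvuuuwuu$
  sorted[10] = wuu$vwvuvuuu
  sorted[11] = wvuvuuuwuu$v
sorted[7] = vuuuwuu$vwvu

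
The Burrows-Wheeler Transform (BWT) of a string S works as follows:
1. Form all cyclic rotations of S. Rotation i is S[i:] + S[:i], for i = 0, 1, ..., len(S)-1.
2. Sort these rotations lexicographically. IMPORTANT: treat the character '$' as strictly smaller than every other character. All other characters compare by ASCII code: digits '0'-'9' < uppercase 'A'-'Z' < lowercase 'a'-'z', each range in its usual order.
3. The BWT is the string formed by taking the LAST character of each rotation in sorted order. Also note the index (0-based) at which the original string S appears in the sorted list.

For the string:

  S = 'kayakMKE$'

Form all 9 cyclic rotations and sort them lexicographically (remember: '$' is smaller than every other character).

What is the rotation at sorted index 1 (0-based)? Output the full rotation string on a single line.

Answer: E$kayakMK

Derivation:
All 9 rotations (rotation i = S[i:]+S[:i]):
  rot[0] = kayakMKE$
  rot[1] = ayakMKE$k
  rot[2] = yakMKE$ka
  rot[3] = akMKE$kay
  rot[4] = kMKE$kaya
  rot[5] = MKE$kayak
  rot[6] = KE$kayakM
  rot[7] = E$kayakMK
  rot[8] = $kayakMKE
Sorted (with $ < everything):
  sorted[0] = $kayakMKE
  sorted[1] = E$kayakMK
  sorted[2] = KE$kayakM
  sorted[3] = MKE$kayak
  sorted[4] = akMKE$kay
  sorted[5] = ayakMKE$k
  sorted[6] = kMKE$kaya
  sorted[7] = kayakMKE$
  sorted[8] = yakMKE$ka
sorted[1] = E$kayakMK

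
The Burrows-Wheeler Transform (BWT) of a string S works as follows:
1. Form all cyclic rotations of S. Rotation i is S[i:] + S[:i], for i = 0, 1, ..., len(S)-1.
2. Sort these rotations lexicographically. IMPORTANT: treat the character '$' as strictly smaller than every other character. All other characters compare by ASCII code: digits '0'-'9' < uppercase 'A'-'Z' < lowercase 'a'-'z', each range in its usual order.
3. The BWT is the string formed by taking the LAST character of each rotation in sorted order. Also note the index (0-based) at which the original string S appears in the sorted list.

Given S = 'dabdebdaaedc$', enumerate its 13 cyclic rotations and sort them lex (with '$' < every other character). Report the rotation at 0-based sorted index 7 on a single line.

Answer: daaedc$dabdeb

Derivation:
All 13 rotations (rotation i = S[i:]+S[:i]):
  rot[0] = dabdebdaaedc$
  rot[1] = abdebdaaedc$d
  rot[2] = bdebdaaedc$da
  rot[3] = debdaaedc$dab
  rot[4] = ebdaaedc$dabd
  rot[5] = bdaaedc$dabde
  rot[6] = daaedc$dabdeb
  rot[7] = aaedc$dabdebd
  rot[8] = aedc$dabdebda
  rot[9] = edc$dabdebdaa
  rot[10] = dc$dabdebdaae
  rot[11] = c$dabdebdaaed
  rot[12] = $dabdebdaaedc
Sorted (with $ < everything):
  sorted[0] = $dabdebdaaedc
  sorted[1] = aaedc$dabdebd
  sorted[2] = abdebdaaedc$d
  sorted[3] = aedc$dabdebda
  sorted[4] = bdaaedc$dabde
  sorted[5] = bdebdaaedc$da
  sorted[6] = c$dabdebdaaed
  sorted[7] = daaedc$dabdeb
  sorted[8] = dabdebdaaedc$
  sorted[9] = dc$dabdebdaae
  sorted[10] = debdaaedc$dab
  sorted[11] = ebdaaedc$dabd
  sorted[12] = edc$dabdebdaa
sorted[7] = daaedc$dabdeb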